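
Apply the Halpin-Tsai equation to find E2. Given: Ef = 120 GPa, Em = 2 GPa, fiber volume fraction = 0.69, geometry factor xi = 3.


eta = (Ef/Em - 1)/(Ef/Em + xi) = (60.0 - 1)/(60.0 + 3) = 0.9365
E2 = Em*(1+xi*eta*Vf)/(1-eta*Vf) = 16.61 GPa

16.61 GPa


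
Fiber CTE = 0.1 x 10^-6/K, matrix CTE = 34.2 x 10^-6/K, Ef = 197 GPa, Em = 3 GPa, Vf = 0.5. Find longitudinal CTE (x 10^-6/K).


E1 = Ef*Vf + Em*(1-Vf) = 100.0
alpha_1 = (alpha_f*Ef*Vf + alpha_m*Em*(1-Vf))/E1 = 0.61 x 10^-6/K

0.61 x 10^-6/K


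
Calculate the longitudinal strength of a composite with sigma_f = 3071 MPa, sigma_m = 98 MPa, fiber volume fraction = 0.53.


sigma_1 = sigma_f*Vf + sigma_m*(1-Vf) = 3071*0.53 + 98*0.47 = 1673.7 MPa

1673.7 MPa


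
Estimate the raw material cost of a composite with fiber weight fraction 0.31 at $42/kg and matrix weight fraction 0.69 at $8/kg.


Cost = cost_f*Wf + cost_m*Wm = 42*0.31 + 8*0.69 = $18.54/kg

$18.54/kg


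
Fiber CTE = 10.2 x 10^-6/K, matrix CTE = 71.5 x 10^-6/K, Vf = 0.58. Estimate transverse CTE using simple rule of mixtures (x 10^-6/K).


alpha_2 = alpha_f*Vf + alpha_m*(1-Vf) = 10.2*0.58 + 71.5*0.42 = 35.9 x 10^-6/K

35.9 x 10^-6/K


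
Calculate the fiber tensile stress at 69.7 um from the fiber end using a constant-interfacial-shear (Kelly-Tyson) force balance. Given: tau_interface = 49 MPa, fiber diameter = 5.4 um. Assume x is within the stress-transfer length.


Force balance: sigma_f * (pi*d^2/4) = tau * (pi*d) * x  ->  sigma_f = 4 * tau * x / d
sigma_f = 4 * 49 * 69.7 / 5.4 = 2529.9 MPa

2529.9 MPa


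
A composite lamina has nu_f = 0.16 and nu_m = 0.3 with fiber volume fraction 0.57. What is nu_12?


nu_12 = nu_f*Vf + nu_m*(1-Vf) = 0.16*0.57 + 0.3*0.43 = 0.2202

0.2202


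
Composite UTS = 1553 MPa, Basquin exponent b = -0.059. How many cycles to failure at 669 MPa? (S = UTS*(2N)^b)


N = 0.5 * (S/UTS)^(1/b) = 0.5 * (669/1553)^(1/-0.059) = 790757.8813 cycles

790757.8813 cycles


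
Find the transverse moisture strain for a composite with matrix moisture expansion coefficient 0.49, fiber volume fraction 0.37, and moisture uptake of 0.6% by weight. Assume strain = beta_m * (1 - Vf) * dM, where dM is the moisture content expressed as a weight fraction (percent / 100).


dM = 0.6/100 = 0.006
strain = beta_m * (1-Vf) * dM = 0.49 * 0.63 * 0.006 = 0.0018522

0.0018522


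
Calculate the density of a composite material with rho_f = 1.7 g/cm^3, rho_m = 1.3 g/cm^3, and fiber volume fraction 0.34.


rho_c = rho_f*Vf + rho_m*(1-Vf) = 1.7*0.34 + 1.3*0.66 = 1.436 g/cm^3

1.436 g/cm^3


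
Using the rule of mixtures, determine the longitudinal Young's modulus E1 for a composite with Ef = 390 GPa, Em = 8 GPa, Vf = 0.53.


E1 = Ef*Vf + Em*(1-Vf) = 390*0.53 + 8*0.47 = 210.46 GPa

210.46 GPa


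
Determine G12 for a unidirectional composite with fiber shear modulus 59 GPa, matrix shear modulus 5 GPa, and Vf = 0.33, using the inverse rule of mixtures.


1/G12 = Vf/Gf + (1-Vf)/Gm = 0.33/59 + 0.67/5
G12 = 7.16 GPa

7.16 GPa


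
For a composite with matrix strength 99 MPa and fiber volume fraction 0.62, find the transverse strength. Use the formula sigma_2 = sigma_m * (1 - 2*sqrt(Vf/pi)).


factor = 1 - 2*sqrt(0.62/pi) = 0.1115
sigma_2 = 99 * 0.1115 = 11.04 MPa

11.04 MPa


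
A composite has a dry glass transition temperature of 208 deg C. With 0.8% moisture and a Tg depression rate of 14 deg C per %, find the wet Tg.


Tg_wet = Tg_dry - k*moisture = 208 - 14*0.8 = 196.8 deg C

196.8 deg C


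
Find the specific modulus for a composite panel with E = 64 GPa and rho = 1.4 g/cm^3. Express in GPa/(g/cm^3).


Specific stiffness = E/rho = 64/1.4 = 45.7 GPa/(g/cm^3)

45.7 GPa/(g/cm^3)


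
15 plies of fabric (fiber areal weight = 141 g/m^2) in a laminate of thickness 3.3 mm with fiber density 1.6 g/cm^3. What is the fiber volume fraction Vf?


Vf = n * FAW / (rho_f * h * 1000) = 15 * 141 / (1.6 * 3.3 * 1000) = 0.4006

0.4006


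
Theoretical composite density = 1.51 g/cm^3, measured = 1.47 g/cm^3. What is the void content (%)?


Void% = (rho_theo - rho_actual)/rho_theo * 100 = (1.51 - 1.47)/1.51 * 100 = 2.65%

2.65%


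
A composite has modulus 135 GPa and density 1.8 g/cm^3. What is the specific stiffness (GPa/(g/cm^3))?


Specific stiffness = E/rho = 135/1.8 = 75.0 GPa/(g/cm^3)

75.0 GPa/(g/cm^3)


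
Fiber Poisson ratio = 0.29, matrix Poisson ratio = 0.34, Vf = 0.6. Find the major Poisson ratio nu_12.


nu_12 = nu_f*Vf + nu_m*(1-Vf) = 0.29*0.6 + 0.34*0.4 = 0.31

0.31


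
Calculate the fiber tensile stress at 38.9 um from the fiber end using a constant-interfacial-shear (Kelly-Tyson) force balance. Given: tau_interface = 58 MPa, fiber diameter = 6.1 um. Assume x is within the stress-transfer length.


Force balance: sigma_f * (pi*d^2/4) = tau * (pi*d) * x  ->  sigma_f = 4 * tau * x / d
sigma_f = 4 * 58 * 38.9 / 6.1 = 1479.5 MPa

1479.5 MPa


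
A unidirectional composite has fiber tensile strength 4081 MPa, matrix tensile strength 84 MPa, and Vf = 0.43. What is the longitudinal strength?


sigma_1 = sigma_f*Vf + sigma_m*(1-Vf) = 4081*0.43 + 84*0.57 = 1802.7 MPa

1802.7 MPa


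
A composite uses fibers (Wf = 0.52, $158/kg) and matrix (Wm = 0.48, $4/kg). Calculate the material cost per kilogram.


Cost = cost_f*Wf + cost_m*Wm = 158*0.52 + 4*0.48 = $84.08/kg

$84.08/kg


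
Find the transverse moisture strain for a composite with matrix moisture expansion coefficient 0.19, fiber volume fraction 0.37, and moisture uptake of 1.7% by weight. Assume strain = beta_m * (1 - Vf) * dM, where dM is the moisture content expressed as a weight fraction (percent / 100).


dM = 1.7/100 = 0.017
strain = beta_m * (1-Vf) * dM = 0.19 * 0.63 * 0.017 = 0.0020349

0.0020349


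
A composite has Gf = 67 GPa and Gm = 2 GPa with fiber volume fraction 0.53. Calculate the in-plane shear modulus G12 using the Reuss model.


1/G12 = Vf/Gf + (1-Vf)/Gm = 0.53/67 + 0.47/2
G12 = 4.12 GPa

4.12 GPa


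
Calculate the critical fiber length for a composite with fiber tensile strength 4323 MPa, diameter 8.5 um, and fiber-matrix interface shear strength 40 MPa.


Lc = sigma_f * d / (2 * tau_i) = 4323 * 8.5 / (2 * 40) = 459.3 um

459.3 um


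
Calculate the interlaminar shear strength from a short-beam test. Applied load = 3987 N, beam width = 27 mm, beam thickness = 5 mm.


ILSS = 3F/(4bh) = 3*3987/(4*27*5) = 22.15 MPa

22.15 MPa


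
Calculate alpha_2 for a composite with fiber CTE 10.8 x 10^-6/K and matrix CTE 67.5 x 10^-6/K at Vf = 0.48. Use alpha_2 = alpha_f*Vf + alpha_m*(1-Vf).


alpha_2 = alpha_f*Vf + alpha_m*(1-Vf) = 10.8*0.48 + 67.5*0.52 = 40.3 x 10^-6/K

40.3 x 10^-6/K


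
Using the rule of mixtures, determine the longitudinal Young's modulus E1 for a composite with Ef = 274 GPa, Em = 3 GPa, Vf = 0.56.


E1 = Ef*Vf + Em*(1-Vf) = 274*0.56 + 3*0.44 = 154.76 GPa

154.76 GPa


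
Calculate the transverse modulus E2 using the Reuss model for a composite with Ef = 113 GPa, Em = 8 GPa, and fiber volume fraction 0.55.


1/E2 = Vf/Ef + (1-Vf)/Em = 0.55/113 + 0.45/8
E2 = 16.36 GPa

16.36 GPa


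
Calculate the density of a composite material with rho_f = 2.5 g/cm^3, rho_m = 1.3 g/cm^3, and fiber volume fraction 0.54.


rho_c = rho_f*Vf + rho_m*(1-Vf) = 2.5*0.54 + 1.3*0.46 = 1.948 g/cm^3

1.948 g/cm^3


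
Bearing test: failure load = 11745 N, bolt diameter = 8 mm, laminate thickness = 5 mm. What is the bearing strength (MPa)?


sigma_br = F/(d*h) = 11745/(8*5) = 293.6 MPa

293.6 MPa


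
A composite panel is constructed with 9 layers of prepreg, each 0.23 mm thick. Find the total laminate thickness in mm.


h = n * t_ply = 9 * 0.23 = 2.07 mm

2.07 mm


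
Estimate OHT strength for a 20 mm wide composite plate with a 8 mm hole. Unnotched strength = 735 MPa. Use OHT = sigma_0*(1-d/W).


OHT = sigma_0*(1-d/W) = 735*(1-8/20) = 441.0 MPa

441.0 MPa


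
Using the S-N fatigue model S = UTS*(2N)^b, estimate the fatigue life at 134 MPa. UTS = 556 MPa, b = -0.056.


N = 0.5 * (S/UTS)^(1/b) = 0.5 * (134/556)^(1/-0.056) = 5.4219e+10 cycles

5.4219e+10 cycles


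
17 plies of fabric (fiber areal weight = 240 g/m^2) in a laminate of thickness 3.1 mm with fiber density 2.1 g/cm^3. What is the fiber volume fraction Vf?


Vf = n * FAW / (rho_f * h * 1000) = 17 * 240 / (2.1 * 3.1 * 1000) = 0.6267

0.6267


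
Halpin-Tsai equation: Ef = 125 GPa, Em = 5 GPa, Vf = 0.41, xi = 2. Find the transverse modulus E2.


eta = (Ef/Em - 1)/(Ef/Em + xi) = (25.0 - 1)/(25.0 + 2) = 0.8889
E2 = Em*(1+xi*eta*Vf)/(1-eta*Vf) = 13.6 GPa

13.6 GPa


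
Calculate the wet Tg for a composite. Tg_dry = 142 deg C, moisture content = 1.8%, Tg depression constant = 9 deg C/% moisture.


Tg_wet = Tg_dry - k*moisture = 142 - 9*1.8 = 125.8 deg C

125.8 deg C


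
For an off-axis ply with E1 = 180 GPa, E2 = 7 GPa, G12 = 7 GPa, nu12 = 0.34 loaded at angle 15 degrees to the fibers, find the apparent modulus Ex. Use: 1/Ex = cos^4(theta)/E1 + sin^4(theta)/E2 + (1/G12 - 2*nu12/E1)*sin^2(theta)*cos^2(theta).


cos^4(15) = 0.870513, sin^4(15) = 0.004487, sin^2(15)*cos^2(15) = 0.0625
1/G12 - 2*nu12/E1 = 1/7 - 2*0.34/180 = 0.139079 GPa^-1
1/Ex = 0.870513/180 + 0.004487/7 + 0.139079*0.0625 = 0.0141697 GPa^-1
Ex = 70.57 GPa

70.57 GPa


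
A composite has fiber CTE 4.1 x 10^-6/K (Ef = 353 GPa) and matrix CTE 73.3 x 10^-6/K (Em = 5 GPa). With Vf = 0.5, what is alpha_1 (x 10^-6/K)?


E1 = Ef*Vf + Em*(1-Vf) = 179.0
alpha_1 = (alpha_f*Ef*Vf + alpha_m*Em*(1-Vf))/E1 = 5.07 x 10^-6/K

5.07 x 10^-6/K


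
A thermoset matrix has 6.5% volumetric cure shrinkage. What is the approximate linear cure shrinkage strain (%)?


Linear shrinkage ≈ vol_shrink/3 = 6.5/3 = 2.167%

2.167%


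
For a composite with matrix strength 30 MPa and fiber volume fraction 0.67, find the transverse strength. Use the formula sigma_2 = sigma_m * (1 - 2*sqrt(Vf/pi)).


factor = 1 - 2*sqrt(0.67/pi) = 0.0764
sigma_2 = 30 * 0.0764 = 2.29 MPa

2.29 MPa


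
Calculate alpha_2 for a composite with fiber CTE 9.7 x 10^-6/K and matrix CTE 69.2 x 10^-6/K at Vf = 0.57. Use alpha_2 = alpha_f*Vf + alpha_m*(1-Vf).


alpha_2 = alpha_f*Vf + alpha_m*(1-Vf) = 9.7*0.57 + 69.2*0.43 = 35.3 x 10^-6/K

35.3 x 10^-6/K


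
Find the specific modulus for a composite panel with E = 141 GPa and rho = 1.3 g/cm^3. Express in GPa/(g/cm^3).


Specific stiffness = E/rho = 141/1.3 = 108.5 GPa/(g/cm^3)

108.5 GPa/(g/cm^3)


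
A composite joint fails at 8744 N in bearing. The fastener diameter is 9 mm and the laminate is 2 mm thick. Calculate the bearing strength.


sigma_br = F/(d*h) = 8744/(9*2) = 485.8 MPa

485.8 MPa


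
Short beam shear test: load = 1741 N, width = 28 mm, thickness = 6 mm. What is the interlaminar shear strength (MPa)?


ILSS = 3F/(4bh) = 3*1741/(4*28*6) = 7.77 MPa

7.77 MPa


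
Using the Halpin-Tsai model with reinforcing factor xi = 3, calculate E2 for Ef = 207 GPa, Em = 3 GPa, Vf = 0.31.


eta = (Ef/Em - 1)/(Ef/Em + xi) = (69.0 - 1)/(69.0 + 3) = 0.9444
E2 = Em*(1+xi*eta*Vf)/(1-eta*Vf) = 7.97 GPa

7.97 GPa


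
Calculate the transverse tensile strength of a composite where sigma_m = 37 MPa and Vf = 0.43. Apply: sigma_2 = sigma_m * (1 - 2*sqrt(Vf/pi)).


factor = 1 - 2*sqrt(0.43/pi) = 0.2601
sigma_2 = 37 * 0.2601 = 9.62 MPa

9.62 MPa


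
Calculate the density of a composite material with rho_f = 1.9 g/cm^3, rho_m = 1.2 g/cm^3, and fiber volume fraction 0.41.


rho_c = rho_f*Vf + rho_m*(1-Vf) = 1.9*0.41 + 1.2*0.59 = 1.487 g/cm^3

1.487 g/cm^3


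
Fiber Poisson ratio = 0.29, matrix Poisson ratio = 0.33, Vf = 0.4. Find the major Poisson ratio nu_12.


nu_12 = nu_f*Vf + nu_m*(1-Vf) = 0.29*0.4 + 0.33*0.6 = 0.314

0.314


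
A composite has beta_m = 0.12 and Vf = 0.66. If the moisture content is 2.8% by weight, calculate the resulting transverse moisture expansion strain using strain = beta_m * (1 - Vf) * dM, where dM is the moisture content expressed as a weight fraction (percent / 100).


dM = 2.8/100 = 0.028
strain = beta_m * (1-Vf) * dM = 0.12 * 0.34 * 0.028 = 0.0011424

0.0011424


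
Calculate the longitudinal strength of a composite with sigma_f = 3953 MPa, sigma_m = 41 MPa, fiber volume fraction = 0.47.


sigma_1 = sigma_f*Vf + sigma_m*(1-Vf) = 3953*0.47 + 41*0.53 = 1879.6 MPa

1879.6 MPa


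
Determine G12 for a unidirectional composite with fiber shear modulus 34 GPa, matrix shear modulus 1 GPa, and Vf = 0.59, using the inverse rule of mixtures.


1/G12 = Vf/Gf + (1-Vf)/Gm = 0.59/34 + 0.41/1
G12 = 2.34 GPa

2.34 GPa


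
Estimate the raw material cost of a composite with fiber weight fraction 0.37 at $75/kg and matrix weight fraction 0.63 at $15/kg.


Cost = cost_f*Wf + cost_m*Wm = 75*0.37 + 15*0.63 = $37.2/kg

$37.2/kg


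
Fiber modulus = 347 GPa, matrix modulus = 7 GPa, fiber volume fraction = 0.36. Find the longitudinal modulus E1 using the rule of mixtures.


E1 = Ef*Vf + Em*(1-Vf) = 347*0.36 + 7*0.64 = 129.4 GPa

129.4 GPa


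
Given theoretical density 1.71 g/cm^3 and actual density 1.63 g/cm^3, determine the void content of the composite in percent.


Void% = (rho_theo - rho_actual)/rho_theo * 100 = (1.71 - 1.63)/1.71 * 100 = 4.68%

4.68%


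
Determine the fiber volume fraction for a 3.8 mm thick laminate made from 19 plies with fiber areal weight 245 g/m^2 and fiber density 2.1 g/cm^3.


Vf = n * FAW / (rho_f * h * 1000) = 19 * 245 / (2.1 * 3.8 * 1000) = 0.5833

0.5833


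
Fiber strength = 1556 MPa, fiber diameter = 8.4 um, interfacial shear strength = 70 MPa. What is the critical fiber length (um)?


Lc = sigma_f * d / (2 * tau_i) = 1556 * 8.4 / (2 * 70) = 93.4 um

93.4 um


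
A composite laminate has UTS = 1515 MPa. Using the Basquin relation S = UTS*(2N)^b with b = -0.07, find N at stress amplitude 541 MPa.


N = 0.5 * (S/UTS)^(1/b) = 0.5 * (541/1515)^(1/-0.07) = 1.2239e+06 cycles

1.2239e+06 cycles


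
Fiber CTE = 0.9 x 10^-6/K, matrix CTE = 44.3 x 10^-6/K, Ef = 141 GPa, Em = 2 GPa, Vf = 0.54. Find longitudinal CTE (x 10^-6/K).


E1 = Ef*Vf + Em*(1-Vf) = 77.06
alpha_1 = (alpha_f*Ef*Vf + alpha_m*Em*(1-Vf))/E1 = 1.42 x 10^-6/K

1.42 x 10^-6/K


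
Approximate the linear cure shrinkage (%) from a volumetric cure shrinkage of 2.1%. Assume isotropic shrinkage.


Linear shrinkage ≈ vol_shrink/3 = 2.1/3 = 0.7%

0.7%


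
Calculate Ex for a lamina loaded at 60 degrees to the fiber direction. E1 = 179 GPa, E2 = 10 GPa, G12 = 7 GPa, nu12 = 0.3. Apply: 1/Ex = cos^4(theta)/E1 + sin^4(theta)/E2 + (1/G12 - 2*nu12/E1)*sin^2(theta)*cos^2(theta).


cos^4(60) = 0.0625, sin^4(60) = 0.5625, sin^2(60)*cos^2(60) = 0.1875
1/G12 - 2*nu12/E1 = 1/7 - 2*0.3/179 = 0.139505 GPa^-1
1/Ex = 0.0625/179 + 0.5625/10 + 0.139505*0.1875 = 0.0827564 GPa^-1
Ex = 12.08 GPa

12.08 GPa


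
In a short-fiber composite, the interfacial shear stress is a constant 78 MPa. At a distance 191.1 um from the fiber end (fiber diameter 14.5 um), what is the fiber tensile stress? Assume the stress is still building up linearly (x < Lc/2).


Force balance: sigma_f * (pi*d^2/4) = tau * (pi*d) * x  ->  sigma_f = 4 * tau * x / d
sigma_f = 4 * 78 * 191.1 / 14.5 = 4111.9 MPa

4111.9 MPa


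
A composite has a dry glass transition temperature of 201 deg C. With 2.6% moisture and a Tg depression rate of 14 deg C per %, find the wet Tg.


Tg_wet = Tg_dry - k*moisture = 201 - 14*2.6 = 164.6 deg C

164.6 deg C


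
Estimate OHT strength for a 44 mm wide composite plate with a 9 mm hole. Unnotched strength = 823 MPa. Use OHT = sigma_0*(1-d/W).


OHT = sigma_0*(1-d/W) = 823*(1-9/44) = 654.7 MPa

654.7 MPa


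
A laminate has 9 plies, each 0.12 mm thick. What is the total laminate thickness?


h = n * t_ply = 9 * 0.12 = 1.08 mm

1.08 mm


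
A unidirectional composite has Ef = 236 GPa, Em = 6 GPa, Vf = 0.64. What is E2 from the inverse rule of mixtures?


1/E2 = Vf/Ef + (1-Vf)/Em = 0.64/236 + 0.36/6
E2 = 15.95 GPa

15.95 GPa


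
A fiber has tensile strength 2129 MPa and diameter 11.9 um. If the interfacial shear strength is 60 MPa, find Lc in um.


Lc = sigma_f * d / (2 * tau_i) = 2129 * 11.9 / (2 * 60) = 211.1 um

211.1 um


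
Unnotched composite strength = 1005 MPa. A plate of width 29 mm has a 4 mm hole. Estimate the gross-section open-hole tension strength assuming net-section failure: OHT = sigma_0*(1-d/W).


OHT = sigma_0*(1-d/W) = 1005*(1-4/29) = 866.4 MPa

866.4 MPa


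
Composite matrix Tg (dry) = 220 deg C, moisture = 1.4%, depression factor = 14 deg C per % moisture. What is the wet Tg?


Tg_wet = Tg_dry - k*moisture = 220 - 14*1.4 = 200.4 deg C

200.4 deg C


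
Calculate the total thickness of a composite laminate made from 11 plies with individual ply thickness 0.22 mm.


h = n * t_ply = 11 * 0.22 = 2.42 mm

2.42 mm


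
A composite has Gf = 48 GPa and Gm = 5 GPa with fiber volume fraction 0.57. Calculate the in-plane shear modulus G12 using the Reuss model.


1/G12 = Vf/Gf + (1-Vf)/Gm = 0.57/48 + 0.43/5
G12 = 10.22 GPa

10.22 GPa


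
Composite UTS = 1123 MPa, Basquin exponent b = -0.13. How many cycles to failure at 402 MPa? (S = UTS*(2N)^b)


N = 0.5 * (S/UTS)^(1/b) = 0.5 * (402/1123)^(1/-0.13) = 1351.8284 cycles

1351.8284 cycles


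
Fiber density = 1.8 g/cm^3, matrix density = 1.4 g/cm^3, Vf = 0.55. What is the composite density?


rho_c = rho_f*Vf + rho_m*(1-Vf) = 1.8*0.55 + 1.4*0.45 = 1.62 g/cm^3

1.62 g/cm^3


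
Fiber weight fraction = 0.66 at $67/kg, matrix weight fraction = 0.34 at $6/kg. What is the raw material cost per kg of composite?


Cost = cost_f*Wf + cost_m*Wm = 67*0.66 + 6*0.34 = $46.26/kg

$46.26/kg


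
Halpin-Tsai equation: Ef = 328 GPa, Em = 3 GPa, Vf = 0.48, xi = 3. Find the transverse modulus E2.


eta = (Ef/Em - 1)/(Ef/Em + xi) = (109.3333 - 1)/(109.3333 + 3) = 0.9644
E2 = Em*(1+xi*eta*Vf)/(1-eta*Vf) = 13.34 GPa

13.34 GPa


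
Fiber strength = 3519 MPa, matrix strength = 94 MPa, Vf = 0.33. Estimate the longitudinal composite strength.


sigma_1 = sigma_f*Vf + sigma_m*(1-Vf) = 3519*0.33 + 94*0.67 = 1224.3 MPa

1224.3 MPa


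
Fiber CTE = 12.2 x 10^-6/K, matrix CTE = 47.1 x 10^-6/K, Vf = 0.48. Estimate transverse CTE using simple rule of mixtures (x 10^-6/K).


alpha_2 = alpha_f*Vf + alpha_m*(1-Vf) = 12.2*0.48 + 47.1*0.52 = 30.3 x 10^-6/K

30.3 x 10^-6/K


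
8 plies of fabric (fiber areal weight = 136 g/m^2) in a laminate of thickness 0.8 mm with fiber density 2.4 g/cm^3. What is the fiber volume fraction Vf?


Vf = n * FAW / (rho_f * h * 1000) = 8 * 136 / (2.4 * 0.8 * 1000) = 0.5667

0.5667


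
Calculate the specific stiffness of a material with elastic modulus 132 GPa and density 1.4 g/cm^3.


Specific stiffness = E/rho = 132/1.4 = 94.3 GPa/(g/cm^3)

94.3 GPa/(g/cm^3)


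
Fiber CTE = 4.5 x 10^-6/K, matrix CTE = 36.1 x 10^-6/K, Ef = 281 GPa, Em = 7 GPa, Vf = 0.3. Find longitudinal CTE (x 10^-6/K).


E1 = Ef*Vf + Em*(1-Vf) = 89.2
alpha_1 = (alpha_f*Ef*Vf + alpha_m*Em*(1-Vf))/E1 = 6.24 x 10^-6/K

6.24 x 10^-6/K


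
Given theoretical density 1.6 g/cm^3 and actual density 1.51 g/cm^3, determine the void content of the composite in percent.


Void% = (rho_theo - rho_actual)/rho_theo * 100 = (1.6 - 1.51)/1.6 * 100 = 5.63%

5.63%


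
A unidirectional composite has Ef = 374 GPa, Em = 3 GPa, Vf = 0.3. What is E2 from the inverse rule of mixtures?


1/E2 = Vf/Ef + (1-Vf)/Em = 0.3/374 + 0.7/3
E2 = 4.27 GPa

4.27 GPa


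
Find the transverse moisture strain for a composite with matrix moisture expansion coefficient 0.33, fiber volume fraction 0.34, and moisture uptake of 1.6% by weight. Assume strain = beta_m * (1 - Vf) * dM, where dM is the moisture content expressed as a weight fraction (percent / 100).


dM = 1.6/100 = 0.016
strain = beta_m * (1-Vf) * dM = 0.33 * 0.66 * 0.016 = 0.0034848

0.0034848


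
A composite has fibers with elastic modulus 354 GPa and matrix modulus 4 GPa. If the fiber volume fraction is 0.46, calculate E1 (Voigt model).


E1 = Ef*Vf + Em*(1-Vf) = 354*0.46 + 4*0.54 = 165.0 GPa

165.0 GPa


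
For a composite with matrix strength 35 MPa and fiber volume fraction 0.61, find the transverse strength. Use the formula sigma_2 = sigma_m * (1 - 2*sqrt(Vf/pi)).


factor = 1 - 2*sqrt(0.61/pi) = 0.1187
sigma_2 = 35 * 0.1187 = 4.15 MPa

4.15 MPa


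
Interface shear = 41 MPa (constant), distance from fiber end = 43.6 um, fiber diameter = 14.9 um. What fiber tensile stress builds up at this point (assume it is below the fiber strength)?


Force balance: sigma_f * (pi*d^2/4) = tau * (pi*d) * x  ->  sigma_f = 4 * tau * x / d
sigma_f = 4 * 41 * 43.6 / 14.9 = 479.9 MPa

479.9 MPa


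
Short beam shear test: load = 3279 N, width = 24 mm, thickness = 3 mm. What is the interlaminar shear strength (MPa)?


ILSS = 3F/(4bh) = 3*3279/(4*24*3) = 34.16 MPa

34.16 MPa


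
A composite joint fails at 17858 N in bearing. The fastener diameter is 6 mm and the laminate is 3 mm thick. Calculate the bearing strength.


sigma_br = F/(d*h) = 17858/(6*3) = 992.1 MPa

992.1 MPa


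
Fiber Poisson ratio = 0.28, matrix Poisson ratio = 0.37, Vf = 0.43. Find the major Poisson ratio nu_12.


nu_12 = nu_f*Vf + nu_m*(1-Vf) = 0.28*0.43 + 0.37*0.57 = 0.3313

0.3313


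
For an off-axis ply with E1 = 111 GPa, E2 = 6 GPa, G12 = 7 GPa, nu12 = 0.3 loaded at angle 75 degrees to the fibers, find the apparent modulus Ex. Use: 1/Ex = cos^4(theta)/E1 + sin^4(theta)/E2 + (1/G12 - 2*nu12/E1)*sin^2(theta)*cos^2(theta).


cos^4(75) = 0.004487, sin^4(75) = 0.870513, sin^2(75)*cos^2(75) = 0.0625
1/G12 - 2*nu12/E1 = 1/7 - 2*0.3/111 = 0.137452 GPa^-1
1/Ex = 0.004487/111 + 0.870513/6 + 0.137452*0.0625 = 0.1537166 GPa^-1
Ex = 6.51 GPa

6.51 GPa


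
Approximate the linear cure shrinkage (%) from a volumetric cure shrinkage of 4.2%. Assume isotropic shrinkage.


Linear shrinkage ≈ vol_shrink/3 = 4.2/3 = 1.4%

1.4%


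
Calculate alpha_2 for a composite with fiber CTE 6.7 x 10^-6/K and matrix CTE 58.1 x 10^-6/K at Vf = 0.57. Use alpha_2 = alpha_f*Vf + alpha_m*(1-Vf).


alpha_2 = alpha_f*Vf + alpha_m*(1-Vf) = 6.7*0.57 + 58.1*0.43 = 28.8 x 10^-6/K

28.8 x 10^-6/K


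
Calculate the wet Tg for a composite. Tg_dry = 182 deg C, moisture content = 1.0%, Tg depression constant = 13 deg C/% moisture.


Tg_wet = Tg_dry - k*moisture = 182 - 13*1.0 = 169.0 deg C

169.0 deg C


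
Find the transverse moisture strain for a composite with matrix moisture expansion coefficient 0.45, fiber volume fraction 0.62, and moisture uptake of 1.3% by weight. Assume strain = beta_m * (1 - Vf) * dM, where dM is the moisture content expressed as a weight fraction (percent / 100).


dM = 1.3/100 = 0.013
strain = beta_m * (1-Vf) * dM = 0.45 * 0.38 * 0.013 = 0.002223

0.002223


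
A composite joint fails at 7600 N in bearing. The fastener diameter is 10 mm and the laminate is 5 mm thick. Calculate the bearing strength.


sigma_br = F/(d*h) = 7600/(10*5) = 152.0 MPa

152.0 MPa


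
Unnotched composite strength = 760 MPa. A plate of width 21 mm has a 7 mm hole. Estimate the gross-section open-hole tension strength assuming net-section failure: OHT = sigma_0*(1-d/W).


OHT = sigma_0*(1-d/W) = 760*(1-7/21) = 506.7 MPa

506.7 MPa


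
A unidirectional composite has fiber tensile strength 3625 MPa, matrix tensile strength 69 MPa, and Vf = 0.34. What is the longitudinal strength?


sigma_1 = sigma_f*Vf + sigma_m*(1-Vf) = 3625*0.34 + 69*0.66 = 1278.0 MPa

1278.0 MPa


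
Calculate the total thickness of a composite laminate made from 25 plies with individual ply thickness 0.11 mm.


h = n * t_ply = 25 * 0.11 = 2.75 mm

2.75 mm


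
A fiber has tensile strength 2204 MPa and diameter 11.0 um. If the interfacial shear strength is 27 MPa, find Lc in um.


Lc = sigma_f * d / (2 * tau_i) = 2204 * 11.0 / (2 * 27) = 449.0 um

449.0 um


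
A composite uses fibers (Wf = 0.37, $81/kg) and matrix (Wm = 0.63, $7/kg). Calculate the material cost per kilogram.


Cost = cost_f*Wf + cost_m*Wm = 81*0.37 + 7*0.63 = $34.38/kg

$34.38/kg


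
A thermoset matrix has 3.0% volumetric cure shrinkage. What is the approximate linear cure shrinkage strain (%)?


Linear shrinkage ≈ vol_shrink/3 = 3.0/3 = 1.0%

1.0%


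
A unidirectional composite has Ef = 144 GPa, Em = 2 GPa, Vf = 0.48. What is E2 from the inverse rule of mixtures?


1/E2 = Vf/Ef + (1-Vf)/Em = 0.48/144 + 0.52/2
E2 = 3.8 GPa

3.8 GPa


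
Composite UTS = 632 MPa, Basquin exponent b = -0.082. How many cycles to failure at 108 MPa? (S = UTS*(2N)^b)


N = 0.5 * (S/UTS)^(1/b) = 0.5 * (108/632)^(1/-0.082) = 1.1382e+09 cycles

1.1382e+09 cycles


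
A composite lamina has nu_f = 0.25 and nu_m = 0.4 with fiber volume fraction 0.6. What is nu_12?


nu_12 = nu_f*Vf + nu_m*(1-Vf) = 0.25*0.6 + 0.4*0.4 = 0.31

0.31


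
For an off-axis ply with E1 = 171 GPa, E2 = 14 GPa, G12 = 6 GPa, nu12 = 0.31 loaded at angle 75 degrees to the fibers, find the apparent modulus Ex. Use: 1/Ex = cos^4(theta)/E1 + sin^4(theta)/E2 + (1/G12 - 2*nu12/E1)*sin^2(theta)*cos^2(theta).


cos^4(75) = 0.004487, sin^4(75) = 0.870513, sin^2(75)*cos^2(75) = 0.0625
1/G12 - 2*nu12/E1 = 1/6 - 2*0.31/171 = 0.163041 GPa^-1
1/Ex = 0.004487/171 + 0.870513/14 + 0.163041*0.0625 = 0.0723958 GPa^-1
Ex = 13.81 GPa

13.81 GPa


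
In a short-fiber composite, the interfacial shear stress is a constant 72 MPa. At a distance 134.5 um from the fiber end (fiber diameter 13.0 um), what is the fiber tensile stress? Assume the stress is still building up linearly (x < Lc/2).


Force balance: sigma_f * (pi*d^2/4) = tau * (pi*d) * x  ->  sigma_f = 4 * tau * x / d
sigma_f = 4 * 72 * 134.5 / 13.0 = 2979.7 MPa

2979.7 MPa


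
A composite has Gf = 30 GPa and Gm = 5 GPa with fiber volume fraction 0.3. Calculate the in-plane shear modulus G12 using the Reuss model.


1/G12 = Vf/Gf + (1-Vf)/Gm = 0.3/30 + 0.7/5
G12 = 6.67 GPa

6.67 GPa


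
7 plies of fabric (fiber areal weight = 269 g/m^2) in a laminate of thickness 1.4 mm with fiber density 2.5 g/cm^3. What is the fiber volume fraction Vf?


Vf = n * FAW / (rho_f * h * 1000) = 7 * 269 / (2.5 * 1.4 * 1000) = 0.538

0.538


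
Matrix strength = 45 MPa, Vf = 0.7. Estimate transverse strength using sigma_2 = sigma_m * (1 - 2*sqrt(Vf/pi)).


factor = 1 - 2*sqrt(0.7/pi) = 0.0559
sigma_2 = 45 * 0.0559 = 2.52 MPa

2.52 MPa


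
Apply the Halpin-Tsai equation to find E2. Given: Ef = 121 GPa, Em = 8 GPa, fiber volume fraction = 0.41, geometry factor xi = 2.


eta = (Ef/Em - 1)/(Ef/Em + xi) = (15.125 - 1)/(15.125 + 2) = 0.8248
E2 = Em*(1+xi*eta*Vf)/(1-eta*Vf) = 20.26 GPa

20.26 GPa


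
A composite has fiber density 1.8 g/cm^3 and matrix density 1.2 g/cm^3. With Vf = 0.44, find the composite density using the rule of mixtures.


rho_c = rho_f*Vf + rho_m*(1-Vf) = 1.8*0.44 + 1.2*0.56 = 1.464 g/cm^3

1.464 g/cm^3


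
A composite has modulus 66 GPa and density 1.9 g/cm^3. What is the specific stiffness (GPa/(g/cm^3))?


Specific stiffness = E/rho = 66/1.9 = 34.7 GPa/(g/cm^3)

34.7 GPa/(g/cm^3)


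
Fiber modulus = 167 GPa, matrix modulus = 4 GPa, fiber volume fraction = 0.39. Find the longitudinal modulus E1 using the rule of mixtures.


E1 = Ef*Vf + Em*(1-Vf) = 167*0.39 + 4*0.61 = 67.57 GPa

67.57 GPa


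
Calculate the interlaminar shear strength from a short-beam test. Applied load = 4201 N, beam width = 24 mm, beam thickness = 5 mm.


ILSS = 3F/(4bh) = 3*4201/(4*24*5) = 26.26 MPa

26.26 MPa


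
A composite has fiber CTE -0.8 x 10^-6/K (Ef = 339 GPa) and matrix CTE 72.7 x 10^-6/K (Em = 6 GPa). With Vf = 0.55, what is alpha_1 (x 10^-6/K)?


E1 = Ef*Vf + Em*(1-Vf) = 189.15
alpha_1 = (alpha_f*Ef*Vf + alpha_m*Em*(1-Vf))/E1 = 0.25 x 10^-6/K

0.25 x 10^-6/K


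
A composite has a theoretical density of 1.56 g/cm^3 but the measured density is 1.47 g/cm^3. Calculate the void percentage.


Void% = (rho_theo - rho_actual)/rho_theo * 100 = (1.56 - 1.47)/1.56 * 100 = 5.77%

5.77%


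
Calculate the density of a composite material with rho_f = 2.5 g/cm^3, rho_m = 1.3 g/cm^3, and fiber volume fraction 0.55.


rho_c = rho_f*Vf + rho_m*(1-Vf) = 2.5*0.55 + 1.3*0.45 = 1.96 g/cm^3

1.96 g/cm^3


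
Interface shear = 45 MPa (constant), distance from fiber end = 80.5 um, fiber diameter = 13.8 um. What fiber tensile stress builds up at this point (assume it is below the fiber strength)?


Force balance: sigma_f * (pi*d^2/4) = tau * (pi*d) * x  ->  sigma_f = 4 * tau * x / d
sigma_f = 4 * 45 * 80.5 / 13.8 = 1050.0 MPa

1050.0 MPa


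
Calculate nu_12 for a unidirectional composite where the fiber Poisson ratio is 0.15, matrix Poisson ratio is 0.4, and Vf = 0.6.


nu_12 = nu_f*Vf + nu_m*(1-Vf) = 0.15*0.6 + 0.4*0.4 = 0.25

0.25


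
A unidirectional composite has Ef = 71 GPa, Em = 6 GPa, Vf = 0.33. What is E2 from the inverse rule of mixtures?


1/E2 = Vf/Ef + (1-Vf)/Em = 0.33/71 + 0.67/6
E2 = 8.6 GPa

8.6 GPa


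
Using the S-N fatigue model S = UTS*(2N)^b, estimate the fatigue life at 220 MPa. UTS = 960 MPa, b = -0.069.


N = 0.5 * (S/UTS)^(1/b) = 0.5 * (220/960)^(1/-0.069) = 9.3786e+08 cycles

9.3786e+08 cycles


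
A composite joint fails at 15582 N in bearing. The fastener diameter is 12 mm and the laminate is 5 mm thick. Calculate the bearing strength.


sigma_br = F/(d*h) = 15582/(12*5) = 259.7 MPa

259.7 MPa


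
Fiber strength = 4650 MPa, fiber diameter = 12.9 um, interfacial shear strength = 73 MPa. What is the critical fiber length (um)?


Lc = sigma_f * d / (2 * tau_i) = 4650 * 12.9 / (2 * 73) = 410.9 um

410.9 um


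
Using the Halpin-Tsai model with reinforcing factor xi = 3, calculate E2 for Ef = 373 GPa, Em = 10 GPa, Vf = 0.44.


eta = (Ef/Em - 1)/(Ef/Em + xi) = (37.3 - 1)/(37.3 + 3) = 0.9007
E2 = Em*(1+xi*eta*Vf)/(1-eta*Vf) = 36.26 GPa

36.26 GPa


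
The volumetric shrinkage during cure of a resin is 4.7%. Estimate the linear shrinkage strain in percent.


Linear shrinkage ≈ vol_shrink/3 = 4.7/3 = 1.567%

1.567%


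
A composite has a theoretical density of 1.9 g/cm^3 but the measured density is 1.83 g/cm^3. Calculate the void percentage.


Void% = (rho_theo - rho_actual)/rho_theo * 100 = (1.9 - 1.83)/1.9 * 100 = 3.68%

3.68%


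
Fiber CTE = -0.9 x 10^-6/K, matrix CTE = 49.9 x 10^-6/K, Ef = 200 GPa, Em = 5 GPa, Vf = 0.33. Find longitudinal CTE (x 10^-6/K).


E1 = Ef*Vf + Em*(1-Vf) = 69.35
alpha_1 = (alpha_f*Ef*Vf + alpha_m*Em*(1-Vf))/E1 = 1.55 x 10^-6/K

1.55 x 10^-6/K


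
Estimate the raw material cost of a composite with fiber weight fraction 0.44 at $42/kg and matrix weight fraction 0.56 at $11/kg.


Cost = cost_f*Wf + cost_m*Wm = 42*0.44 + 11*0.56 = $24.64/kg

$24.64/kg


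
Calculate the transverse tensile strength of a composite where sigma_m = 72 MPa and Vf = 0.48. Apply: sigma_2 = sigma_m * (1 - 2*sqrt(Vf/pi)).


factor = 1 - 2*sqrt(0.48/pi) = 0.2182
sigma_2 = 72 * 0.2182 = 15.71 MPa

15.71 MPa


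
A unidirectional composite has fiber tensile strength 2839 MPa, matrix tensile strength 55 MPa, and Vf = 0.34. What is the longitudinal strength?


sigma_1 = sigma_f*Vf + sigma_m*(1-Vf) = 2839*0.34 + 55*0.66 = 1001.6 MPa

1001.6 MPa


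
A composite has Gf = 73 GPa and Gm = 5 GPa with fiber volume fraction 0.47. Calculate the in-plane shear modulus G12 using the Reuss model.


1/G12 = Vf/Gf + (1-Vf)/Gm = 0.47/73 + 0.53/5
G12 = 8.89 GPa

8.89 GPa


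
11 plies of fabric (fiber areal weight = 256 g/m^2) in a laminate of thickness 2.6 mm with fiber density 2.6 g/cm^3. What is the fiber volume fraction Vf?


Vf = n * FAW / (rho_f * h * 1000) = 11 * 256 / (2.6 * 2.6 * 1000) = 0.4166

0.4166


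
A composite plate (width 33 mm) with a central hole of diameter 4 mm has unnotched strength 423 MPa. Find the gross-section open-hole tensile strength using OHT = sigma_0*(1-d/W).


OHT = sigma_0*(1-d/W) = 423*(1-4/33) = 371.7 MPa

371.7 MPa


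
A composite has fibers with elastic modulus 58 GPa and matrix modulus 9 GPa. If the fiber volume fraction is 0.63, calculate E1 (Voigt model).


E1 = Ef*Vf + Em*(1-Vf) = 58*0.63 + 9*0.37 = 39.87 GPa

39.87 GPa


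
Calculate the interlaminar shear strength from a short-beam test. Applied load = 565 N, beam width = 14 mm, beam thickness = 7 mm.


ILSS = 3F/(4bh) = 3*565/(4*14*7) = 4.32 MPa

4.32 MPa


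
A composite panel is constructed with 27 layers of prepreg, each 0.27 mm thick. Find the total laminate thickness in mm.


h = n * t_ply = 27 * 0.27 = 7.29 mm

7.29 mm


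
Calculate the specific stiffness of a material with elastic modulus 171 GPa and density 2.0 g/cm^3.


Specific stiffness = E/rho = 171/2.0 = 85.5 GPa/(g/cm^3)

85.5 GPa/(g/cm^3)


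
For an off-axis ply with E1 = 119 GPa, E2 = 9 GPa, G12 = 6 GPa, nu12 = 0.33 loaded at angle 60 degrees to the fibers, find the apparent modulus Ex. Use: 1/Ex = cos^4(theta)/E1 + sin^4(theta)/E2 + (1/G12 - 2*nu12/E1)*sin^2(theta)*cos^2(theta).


cos^4(60) = 0.0625, sin^4(60) = 0.5625, sin^2(60)*cos^2(60) = 0.1875
1/G12 - 2*nu12/E1 = 1/6 - 2*0.33/119 = 0.16112 GPa^-1
1/Ex = 0.0625/119 + 0.5625/9 + 0.16112*0.1875 = 0.0932353 GPa^-1
Ex = 10.73 GPa

10.73 GPa


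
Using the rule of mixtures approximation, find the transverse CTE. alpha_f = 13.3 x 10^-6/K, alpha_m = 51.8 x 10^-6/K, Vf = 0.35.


alpha_2 = alpha_f*Vf + alpha_m*(1-Vf) = 13.3*0.35 + 51.8*0.65 = 38.3 x 10^-6/K

38.3 x 10^-6/K


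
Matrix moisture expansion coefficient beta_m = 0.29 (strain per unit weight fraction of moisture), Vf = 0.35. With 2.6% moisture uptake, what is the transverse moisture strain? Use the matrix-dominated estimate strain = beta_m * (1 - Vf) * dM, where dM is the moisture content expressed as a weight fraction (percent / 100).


dM = 2.6/100 = 0.026
strain = beta_m * (1-Vf) * dM = 0.29 * 0.65 * 0.026 = 0.004901

0.004901


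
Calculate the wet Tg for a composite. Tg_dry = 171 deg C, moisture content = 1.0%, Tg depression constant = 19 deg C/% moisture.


Tg_wet = Tg_dry - k*moisture = 171 - 19*1.0 = 152.0 deg C

152.0 deg C


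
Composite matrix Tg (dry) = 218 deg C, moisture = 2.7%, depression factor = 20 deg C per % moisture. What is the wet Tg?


Tg_wet = Tg_dry - k*moisture = 218 - 20*2.7 = 164.0 deg C

164.0 deg C


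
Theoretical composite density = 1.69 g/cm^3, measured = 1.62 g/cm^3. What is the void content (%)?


Void% = (rho_theo - rho_actual)/rho_theo * 100 = (1.69 - 1.62)/1.69 * 100 = 4.14%

4.14%


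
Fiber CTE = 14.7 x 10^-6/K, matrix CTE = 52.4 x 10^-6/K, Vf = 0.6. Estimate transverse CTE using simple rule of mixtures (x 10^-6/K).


alpha_2 = alpha_f*Vf + alpha_m*(1-Vf) = 14.7*0.6 + 52.4*0.4 = 29.8 x 10^-6/K

29.8 x 10^-6/K


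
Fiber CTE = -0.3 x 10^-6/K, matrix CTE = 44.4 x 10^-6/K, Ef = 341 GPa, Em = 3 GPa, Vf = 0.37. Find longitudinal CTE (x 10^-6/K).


E1 = Ef*Vf + Em*(1-Vf) = 128.06
alpha_1 = (alpha_f*Ef*Vf + alpha_m*Em*(1-Vf))/E1 = 0.36 x 10^-6/K

0.36 x 10^-6/K


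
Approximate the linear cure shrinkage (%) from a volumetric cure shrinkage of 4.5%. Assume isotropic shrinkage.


Linear shrinkage ≈ vol_shrink/3 = 4.5/3 = 1.5%

1.5%


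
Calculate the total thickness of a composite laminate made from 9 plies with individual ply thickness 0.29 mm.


h = n * t_ply = 9 * 0.29 = 2.61 mm

2.61 mm


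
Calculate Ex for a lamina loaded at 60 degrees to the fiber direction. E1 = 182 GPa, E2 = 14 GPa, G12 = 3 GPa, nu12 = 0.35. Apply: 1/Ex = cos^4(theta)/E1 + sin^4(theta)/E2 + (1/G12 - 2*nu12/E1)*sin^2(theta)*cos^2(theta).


cos^4(60) = 0.0625, sin^4(60) = 0.5625, sin^2(60)*cos^2(60) = 0.1875
1/G12 - 2*nu12/E1 = 1/3 - 2*0.35/182 = 0.329487 GPa^-1
1/Ex = 0.0625/182 + 0.5625/14 + 0.329487*0.1875 = 0.1023008 GPa^-1
Ex = 9.78 GPa

9.78 GPa


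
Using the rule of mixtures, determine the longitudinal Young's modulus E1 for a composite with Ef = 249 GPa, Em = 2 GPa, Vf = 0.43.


E1 = Ef*Vf + Em*(1-Vf) = 249*0.43 + 2*0.57 = 108.21 GPa

108.21 GPa


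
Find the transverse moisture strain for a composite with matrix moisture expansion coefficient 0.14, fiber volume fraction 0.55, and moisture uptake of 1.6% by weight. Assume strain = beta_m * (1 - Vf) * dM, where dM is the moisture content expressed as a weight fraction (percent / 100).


dM = 1.6/100 = 0.016
strain = beta_m * (1-Vf) * dM = 0.14 * 0.45 * 0.016 = 0.001008

0.001008


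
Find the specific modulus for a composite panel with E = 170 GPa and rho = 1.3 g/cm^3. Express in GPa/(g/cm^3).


Specific stiffness = E/rho = 170/1.3 = 130.8 GPa/(g/cm^3)

130.8 GPa/(g/cm^3)


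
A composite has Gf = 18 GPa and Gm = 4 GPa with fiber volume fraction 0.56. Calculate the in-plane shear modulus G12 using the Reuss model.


1/G12 = Vf/Gf + (1-Vf)/Gm = 0.56/18 + 0.44/4
G12 = 7.09 GPa

7.09 GPa


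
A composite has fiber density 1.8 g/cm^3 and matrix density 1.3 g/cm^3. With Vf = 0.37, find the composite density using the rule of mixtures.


rho_c = rho_f*Vf + rho_m*(1-Vf) = 1.8*0.37 + 1.3*0.63 = 1.485 g/cm^3

1.485 g/cm^3


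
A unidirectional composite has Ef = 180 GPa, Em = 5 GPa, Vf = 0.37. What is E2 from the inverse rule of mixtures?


1/E2 = Vf/Ef + (1-Vf)/Em = 0.37/180 + 0.63/5
E2 = 7.81 GPa

7.81 GPa


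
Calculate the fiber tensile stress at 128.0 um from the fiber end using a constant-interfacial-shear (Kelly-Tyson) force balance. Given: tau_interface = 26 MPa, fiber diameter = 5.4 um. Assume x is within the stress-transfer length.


Force balance: sigma_f * (pi*d^2/4) = tau * (pi*d) * x  ->  sigma_f = 4 * tau * x / d
sigma_f = 4 * 26 * 128.0 / 5.4 = 2465.2 MPa

2465.2 MPa


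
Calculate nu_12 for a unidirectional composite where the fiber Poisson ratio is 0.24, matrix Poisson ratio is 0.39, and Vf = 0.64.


nu_12 = nu_f*Vf + nu_m*(1-Vf) = 0.24*0.64 + 0.39*0.36 = 0.294

0.294


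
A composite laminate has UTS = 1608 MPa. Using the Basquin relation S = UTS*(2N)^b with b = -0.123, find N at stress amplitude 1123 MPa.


N = 0.5 * (S/UTS)^(1/b) = 0.5 * (1123/1608)^(1/-0.123) = 9.2577 cycles

9.2577 cycles


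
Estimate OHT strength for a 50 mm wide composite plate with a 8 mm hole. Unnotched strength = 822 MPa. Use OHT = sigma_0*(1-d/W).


OHT = sigma_0*(1-d/W) = 822*(1-8/50) = 690.5 MPa

690.5 MPa


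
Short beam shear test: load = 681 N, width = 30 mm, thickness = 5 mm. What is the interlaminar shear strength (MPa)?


ILSS = 3F/(4bh) = 3*681/(4*30*5) = 3.41 MPa

3.41 MPa


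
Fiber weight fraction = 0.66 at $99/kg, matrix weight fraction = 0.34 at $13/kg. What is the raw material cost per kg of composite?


Cost = cost_f*Wf + cost_m*Wm = 99*0.66 + 13*0.34 = $69.76/kg

$69.76/kg


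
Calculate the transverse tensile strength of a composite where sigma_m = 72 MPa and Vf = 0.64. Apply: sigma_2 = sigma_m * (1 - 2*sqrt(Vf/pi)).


factor = 1 - 2*sqrt(0.64/pi) = 0.0973
sigma_2 = 72 * 0.0973 = 7.01 MPa

7.01 MPa


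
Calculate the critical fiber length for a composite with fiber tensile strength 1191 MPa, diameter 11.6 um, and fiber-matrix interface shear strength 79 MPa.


Lc = sigma_f * d / (2 * tau_i) = 1191 * 11.6 / (2 * 79) = 87.4 um

87.4 um


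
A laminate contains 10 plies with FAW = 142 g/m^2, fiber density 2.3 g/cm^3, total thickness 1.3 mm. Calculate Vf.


Vf = n * FAW / (rho_f * h * 1000) = 10 * 142 / (2.3 * 1.3 * 1000) = 0.4749

0.4749


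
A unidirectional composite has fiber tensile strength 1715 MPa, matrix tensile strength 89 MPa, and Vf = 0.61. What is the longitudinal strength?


sigma_1 = sigma_f*Vf + sigma_m*(1-Vf) = 1715*0.61 + 89*0.39 = 1080.9 MPa

1080.9 MPa


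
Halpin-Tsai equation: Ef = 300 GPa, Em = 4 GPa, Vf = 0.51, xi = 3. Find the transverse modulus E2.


eta = (Ef/Em - 1)/(Ef/Em + xi) = (75.0 - 1)/(75.0 + 3) = 0.9487
E2 = Em*(1+xi*eta*Vf)/(1-eta*Vf) = 19.0 GPa

19.0 GPa
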